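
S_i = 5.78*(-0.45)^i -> [5.78, -2.6, 1.17, -0.53, 0.24]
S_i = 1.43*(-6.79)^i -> [1.43, -9.71, 65.93, -447.66, 3039.59]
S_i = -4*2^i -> [-4, -8, -16, -32, -64]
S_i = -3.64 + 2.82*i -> [-3.64, -0.82, 2.0, 4.82, 7.64]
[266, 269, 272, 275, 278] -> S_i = 266 + 3*i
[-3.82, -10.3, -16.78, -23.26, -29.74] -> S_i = -3.82 + -6.48*i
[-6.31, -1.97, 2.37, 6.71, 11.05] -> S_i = -6.31 + 4.34*i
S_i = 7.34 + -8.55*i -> [7.34, -1.21, -9.76, -18.31, -26.86]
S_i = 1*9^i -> [1, 9, 81, 729, 6561]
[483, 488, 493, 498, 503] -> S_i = 483 + 5*i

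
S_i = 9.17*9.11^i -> [9.17, 83.54, 761.04, 6933.05, 63160.11]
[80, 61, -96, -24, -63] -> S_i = Random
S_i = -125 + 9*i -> [-125, -116, -107, -98, -89]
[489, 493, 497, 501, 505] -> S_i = 489 + 4*i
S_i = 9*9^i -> [9, 81, 729, 6561, 59049]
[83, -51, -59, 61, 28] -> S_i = Random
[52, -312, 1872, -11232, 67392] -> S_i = 52*-6^i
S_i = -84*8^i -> [-84, -672, -5376, -43008, -344064]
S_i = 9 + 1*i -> [9, 10, 11, 12, 13]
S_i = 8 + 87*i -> [8, 95, 182, 269, 356]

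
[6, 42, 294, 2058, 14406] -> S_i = 6*7^i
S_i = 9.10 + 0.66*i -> [9.1, 9.76, 10.42, 11.08, 11.74]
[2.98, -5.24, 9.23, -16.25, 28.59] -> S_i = 2.98*(-1.76)^i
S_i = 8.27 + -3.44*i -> [8.27, 4.83, 1.39, -2.05, -5.49]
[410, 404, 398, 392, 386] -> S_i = 410 + -6*i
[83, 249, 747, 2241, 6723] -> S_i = 83*3^i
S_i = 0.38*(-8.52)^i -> [0.38, -3.24, 27.58, -235.02, 2002.36]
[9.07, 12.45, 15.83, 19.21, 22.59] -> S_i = 9.07 + 3.38*i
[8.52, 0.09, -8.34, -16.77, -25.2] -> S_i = 8.52 + -8.43*i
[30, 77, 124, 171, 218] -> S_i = 30 + 47*i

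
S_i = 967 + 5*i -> [967, 972, 977, 982, 987]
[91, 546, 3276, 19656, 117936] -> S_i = 91*6^i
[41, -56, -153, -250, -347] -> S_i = 41 + -97*i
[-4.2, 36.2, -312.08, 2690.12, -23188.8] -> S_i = -4.20*(-8.62)^i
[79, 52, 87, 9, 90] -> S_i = Random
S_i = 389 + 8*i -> [389, 397, 405, 413, 421]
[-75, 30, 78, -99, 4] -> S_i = Random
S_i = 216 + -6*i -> [216, 210, 204, 198, 192]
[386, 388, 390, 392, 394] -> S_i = 386 + 2*i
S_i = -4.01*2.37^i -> [-4.01, -9.5, -22.52, -53.38, -126.51]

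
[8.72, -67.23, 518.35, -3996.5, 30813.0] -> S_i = 8.72*(-7.71)^i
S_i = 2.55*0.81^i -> [2.55, 2.07, 1.67, 1.36, 1.1]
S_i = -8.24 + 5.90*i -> [-8.24, -2.34, 3.56, 9.46, 15.36]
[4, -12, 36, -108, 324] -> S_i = 4*-3^i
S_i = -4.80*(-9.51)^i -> [-4.8, 45.65, -434.11, 4128.41, -39261.18]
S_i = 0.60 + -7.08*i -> [0.6, -6.48, -13.56, -20.64, -27.72]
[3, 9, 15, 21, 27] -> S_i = 3 + 6*i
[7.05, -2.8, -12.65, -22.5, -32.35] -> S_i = 7.05 + -9.85*i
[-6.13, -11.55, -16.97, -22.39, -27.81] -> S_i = -6.13 + -5.42*i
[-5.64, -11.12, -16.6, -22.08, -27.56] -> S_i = -5.64 + -5.48*i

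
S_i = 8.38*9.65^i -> [8.38, 80.87, 780.37, 7530.54, 72669.68]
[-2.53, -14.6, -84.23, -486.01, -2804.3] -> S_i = -2.53*5.77^i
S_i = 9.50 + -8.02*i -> [9.5, 1.48, -6.54, -14.56, -22.58]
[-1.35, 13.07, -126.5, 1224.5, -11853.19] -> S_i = -1.35*(-9.68)^i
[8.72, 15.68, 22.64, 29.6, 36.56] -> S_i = 8.72 + 6.96*i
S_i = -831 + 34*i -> [-831, -797, -763, -729, -695]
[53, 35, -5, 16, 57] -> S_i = Random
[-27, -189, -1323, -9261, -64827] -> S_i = -27*7^i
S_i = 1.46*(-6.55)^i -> [1.46, -9.56, 62.64, -410.28, 2687.31]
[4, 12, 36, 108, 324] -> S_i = 4*3^i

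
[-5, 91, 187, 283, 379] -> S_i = -5 + 96*i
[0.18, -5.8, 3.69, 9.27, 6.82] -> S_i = Random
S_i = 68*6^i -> [68, 408, 2448, 14688, 88128]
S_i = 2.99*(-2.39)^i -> [2.99, -7.15, 17.08, -40.82, 97.56]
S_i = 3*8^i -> [3, 24, 192, 1536, 12288]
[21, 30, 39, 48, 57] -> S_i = 21 + 9*i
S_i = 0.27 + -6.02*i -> [0.27, -5.75, -11.77, -17.79, -23.81]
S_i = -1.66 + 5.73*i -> [-1.66, 4.07, 9.8, 15.53, 21.26]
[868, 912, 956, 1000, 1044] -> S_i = 868 + 44*i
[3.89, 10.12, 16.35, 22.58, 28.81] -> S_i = 3.89 + 6.23*i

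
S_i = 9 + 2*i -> [9, 11, 13, 15, 17]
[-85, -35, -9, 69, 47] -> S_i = Random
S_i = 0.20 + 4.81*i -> [0.2, 5.01, 9.82, 14.63, 19.44]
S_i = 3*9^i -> [3, 27, 243, 2187, 19683]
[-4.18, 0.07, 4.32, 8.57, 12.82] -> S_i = -4.18 + 4.25*i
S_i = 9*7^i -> [9, 63, 441, 3087, 21609]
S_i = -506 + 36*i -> [-506, -470, -434, -398, -362]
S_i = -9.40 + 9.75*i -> [-9.4, 0.35, 10.1, 19.85, 29.6]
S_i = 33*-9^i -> [33, -297, 2673, -24057, 216513]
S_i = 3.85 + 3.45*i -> [3.85, 7.3, 10.75, 14.2, 17.65]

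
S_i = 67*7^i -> [67, 469, 3283, 22981, 160867]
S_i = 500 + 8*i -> [500, 508, 516, 524, 532]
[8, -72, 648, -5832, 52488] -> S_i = 8*-9^i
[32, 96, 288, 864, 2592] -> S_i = 32*3^i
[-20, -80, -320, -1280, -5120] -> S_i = -20*4^i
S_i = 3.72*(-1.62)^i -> [3.72, -6.03, 9.76, -15.82, 25.62]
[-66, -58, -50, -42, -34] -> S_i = -66 + 8*i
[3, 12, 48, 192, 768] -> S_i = 3*4^i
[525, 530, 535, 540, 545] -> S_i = 525 + 5*i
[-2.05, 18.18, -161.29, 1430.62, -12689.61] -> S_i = -2.05*(-8.87)^i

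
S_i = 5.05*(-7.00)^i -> [5.05, -35.35, 247.45, -1732.15, 12125.05]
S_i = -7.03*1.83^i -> [-7.03, -12.86, -23.54, -43.08, -78.84]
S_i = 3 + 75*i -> [3, 78, 153, 228, 303]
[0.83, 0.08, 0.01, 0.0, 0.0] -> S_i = 0.83*0.10^i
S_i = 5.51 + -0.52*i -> [5.51, 4.99, 4.47, 3.95, 3.43]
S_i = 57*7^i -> [57, 399, 2793, 19551, 136857]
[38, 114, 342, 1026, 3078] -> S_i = 38*3^i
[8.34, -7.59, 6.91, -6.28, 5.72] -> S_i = 8.34*(-0.91)^i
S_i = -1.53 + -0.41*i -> [-1.53, -1.94, -2.35, -2.76, -3.17]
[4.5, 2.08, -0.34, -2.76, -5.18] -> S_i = 4.50 + -2.42*i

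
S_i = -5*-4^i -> [-5, 20, -80, 320, -1280]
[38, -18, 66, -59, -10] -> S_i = Random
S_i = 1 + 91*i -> [1, 92, 183, 274, 365]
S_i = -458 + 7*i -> [-458, -451, -444, -437, -430]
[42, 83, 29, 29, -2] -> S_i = Random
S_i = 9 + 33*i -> [9, 42, 75, 108, 141]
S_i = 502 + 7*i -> [502, 509, 516, 523, 530]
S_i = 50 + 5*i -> [50, 55, 60, 65, 70]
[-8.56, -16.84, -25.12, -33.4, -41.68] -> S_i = -8.56 + -8.28*i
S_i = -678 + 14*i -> [-678, -664, -650, -636, -622]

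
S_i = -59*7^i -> [-59, -413, -2891, -20237, -141659]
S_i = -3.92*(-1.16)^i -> [-3.92, 4.55, -5.27, 6.12, -7.1]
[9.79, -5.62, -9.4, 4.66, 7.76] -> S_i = Random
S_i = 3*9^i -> [3, 27, 243, 2187, 19683]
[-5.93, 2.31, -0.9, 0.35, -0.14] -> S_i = -5.93*(-0.39)^i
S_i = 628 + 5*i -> [628, 633, 638, 643, 648]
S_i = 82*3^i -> [82, 246, 738, 2214, 6642]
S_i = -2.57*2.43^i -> [-2.57, -6.25, -15.18, -36.88, -89.61]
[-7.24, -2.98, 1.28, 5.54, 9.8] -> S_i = -7.24 + 4.26*i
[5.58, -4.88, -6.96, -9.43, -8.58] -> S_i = Random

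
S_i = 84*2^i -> [84, 168, 336, 672, 1344]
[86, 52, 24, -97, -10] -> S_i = Random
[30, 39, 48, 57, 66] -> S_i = 30 + 9*i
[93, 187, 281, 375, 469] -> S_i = 93 + 94*i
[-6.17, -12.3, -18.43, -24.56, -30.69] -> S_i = -6.17 + -6.13*i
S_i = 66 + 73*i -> [66, 139, 212, 285, 358]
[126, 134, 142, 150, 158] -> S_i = 126 + 8*i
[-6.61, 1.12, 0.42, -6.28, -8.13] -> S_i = Random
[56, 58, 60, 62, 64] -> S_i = 56 + 2*i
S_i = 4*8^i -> [4, 32, 256, 2048, 16384]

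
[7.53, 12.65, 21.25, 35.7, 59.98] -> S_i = 7.53*1.68^i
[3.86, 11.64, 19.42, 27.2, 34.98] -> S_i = 3.86 + 7.78*i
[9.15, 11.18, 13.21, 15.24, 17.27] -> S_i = 9.15 + 2.03*i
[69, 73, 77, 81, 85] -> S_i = 69 + 4*i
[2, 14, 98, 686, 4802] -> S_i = 2*7^i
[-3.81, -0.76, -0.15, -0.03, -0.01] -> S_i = -3.81*0.20^i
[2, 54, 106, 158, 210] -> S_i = 2 + 52*i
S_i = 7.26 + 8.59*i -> [7.26, 15.85, 24.44, 33.03, 41.62]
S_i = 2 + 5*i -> [2, 7, 12, 17, 22]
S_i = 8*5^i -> [8, 40, 200, 1000, 5000]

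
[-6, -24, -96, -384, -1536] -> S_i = -6*4^i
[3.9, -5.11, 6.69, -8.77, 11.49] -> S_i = 3.90*(-1.31)^i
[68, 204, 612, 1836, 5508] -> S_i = 68*3^i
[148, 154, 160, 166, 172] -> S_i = 148 + 6*i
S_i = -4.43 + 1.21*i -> [-4.43, -3.22, -2.01, -0.8, 0.41]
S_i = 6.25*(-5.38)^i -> [6.25, -33.62, 180.9, -973.26, 5236.11]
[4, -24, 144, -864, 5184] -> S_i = 4*-6^i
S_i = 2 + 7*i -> [2, 9, 16, 23, 30]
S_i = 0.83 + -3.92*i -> [0.83, -3.09, -7.01, -10.93, -14.85]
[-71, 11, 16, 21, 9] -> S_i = Random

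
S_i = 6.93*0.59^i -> [6.93, 4.09, 2.41, 1.42, 0.84]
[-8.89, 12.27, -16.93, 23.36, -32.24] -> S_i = -8.89*(-1.38)^i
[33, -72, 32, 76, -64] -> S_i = Random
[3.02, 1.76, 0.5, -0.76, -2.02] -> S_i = 3.02 + -1.26*i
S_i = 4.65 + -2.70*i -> [4.65, 1.95, -0.75, -3.45, -6.15]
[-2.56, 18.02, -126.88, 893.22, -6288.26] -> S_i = -2.56*(-7.04)^i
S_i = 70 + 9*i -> [70, 79, 88, 97, 106]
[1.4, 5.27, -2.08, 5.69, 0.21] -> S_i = Random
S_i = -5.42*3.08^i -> [-5.42, -16.69, -51.42, -158.36, -487.76]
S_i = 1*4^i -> [1, 4, 16, 64, 256]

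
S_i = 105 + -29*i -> [105, 76, 47, 18, -11]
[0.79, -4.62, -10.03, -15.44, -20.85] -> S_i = 0.79 + -5.41*i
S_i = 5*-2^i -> [5, -10, 20, -40, 80]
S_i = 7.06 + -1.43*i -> [7.06, 5.63, 4.2, 2.77, 1.34]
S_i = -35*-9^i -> [-35, 315, -2835, 25515, -229635]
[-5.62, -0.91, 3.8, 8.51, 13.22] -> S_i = -5.62 + 4.71*i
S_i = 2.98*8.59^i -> [2.98, 25.6, 219.89, 1888.84, 16225.16]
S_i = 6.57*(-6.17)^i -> [6.57, -40.54, 250.11, -1543.2, 9521.51]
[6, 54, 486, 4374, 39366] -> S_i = 6*9^i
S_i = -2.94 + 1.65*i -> [-2.94, -1.29, 0.36, 2.01, 3.66]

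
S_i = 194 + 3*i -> [194, 197, 200, 203, 206]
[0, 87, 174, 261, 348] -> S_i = 0 + 87*i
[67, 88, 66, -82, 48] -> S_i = Random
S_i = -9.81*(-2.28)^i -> [-9.81, 22.37, -51.0, 116.27, -265.1]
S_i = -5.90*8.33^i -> [-5.9, -49.15, -409.39, -3410.26, -28407.43]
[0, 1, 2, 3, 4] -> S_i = 0 + 1*i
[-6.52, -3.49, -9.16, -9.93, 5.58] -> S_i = Random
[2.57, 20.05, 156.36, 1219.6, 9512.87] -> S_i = 2.57*7.80^i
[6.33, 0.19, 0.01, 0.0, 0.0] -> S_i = 6.33*0.03^i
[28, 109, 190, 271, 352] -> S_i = 28 + 81*i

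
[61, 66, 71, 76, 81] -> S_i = 61 + 5*i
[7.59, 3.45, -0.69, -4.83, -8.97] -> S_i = 7.59 + -4.14*i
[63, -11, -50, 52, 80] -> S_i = Random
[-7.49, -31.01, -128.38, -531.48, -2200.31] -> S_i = -7.49*4.14^i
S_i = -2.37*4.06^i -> [-2.37, -9.62, -39.07, -158.61, -643.95]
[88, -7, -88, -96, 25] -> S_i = Random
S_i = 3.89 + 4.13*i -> [3.89, 8.02, 12.15, 16.28, 20.41]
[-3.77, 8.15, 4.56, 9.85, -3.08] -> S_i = Random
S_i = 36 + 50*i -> [36, 86, 136, 186, 236]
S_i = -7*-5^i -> [-7, 35, -175, 875, -4375]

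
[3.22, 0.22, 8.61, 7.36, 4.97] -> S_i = Random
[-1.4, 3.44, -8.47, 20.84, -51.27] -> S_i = -1.40*(-2.46)^i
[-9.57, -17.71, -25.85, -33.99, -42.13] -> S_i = -9.57 + -8.14*i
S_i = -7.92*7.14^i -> [-7.92, -56.55, -403.76, -2882.84, -20583.44]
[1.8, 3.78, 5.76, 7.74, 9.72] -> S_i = 1.80 + 1.98*i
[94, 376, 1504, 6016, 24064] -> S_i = 94*4^i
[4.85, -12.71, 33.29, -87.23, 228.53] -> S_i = 4.85*(-2.62)^i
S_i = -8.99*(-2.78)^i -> [-8.99, 24.99, -69.48, 193.15, -536.96]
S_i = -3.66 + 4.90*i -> [-3.66, 1.24, 6.14, 11.04, 15.94]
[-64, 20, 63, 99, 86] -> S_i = Random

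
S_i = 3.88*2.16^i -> [3.88, 8.38, 18.1, 39.1, 84.46]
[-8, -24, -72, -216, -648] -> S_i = -8*3^i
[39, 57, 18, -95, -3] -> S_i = Random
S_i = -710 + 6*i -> [-710, -704, -698, -692, -686]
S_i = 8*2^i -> [8, 16, 32, 64, 128]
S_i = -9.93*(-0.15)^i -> [-9.93, 1.49, -0.22, 0.03, -0.01]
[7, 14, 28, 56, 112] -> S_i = 7*2^i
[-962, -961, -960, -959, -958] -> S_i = -962 + 1*i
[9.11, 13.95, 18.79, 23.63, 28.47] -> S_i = 9.11 + 4.84*i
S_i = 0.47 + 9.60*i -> [0.47, 10.07, 19.67, 29.27, 38.87]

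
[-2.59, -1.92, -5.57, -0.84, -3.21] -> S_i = Random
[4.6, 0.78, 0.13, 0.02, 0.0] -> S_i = 4.60*0.17^i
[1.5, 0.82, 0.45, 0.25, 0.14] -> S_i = 1.50*0.55^i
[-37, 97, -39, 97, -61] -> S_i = Random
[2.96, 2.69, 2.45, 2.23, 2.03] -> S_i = 2.96*0.91^i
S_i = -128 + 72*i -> [-128, -56, 16, 88, 160]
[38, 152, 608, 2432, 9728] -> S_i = 38*4^i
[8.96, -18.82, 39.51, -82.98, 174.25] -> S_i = 8.96*(-2.10)^i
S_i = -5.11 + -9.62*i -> [-5.11, -14.73, -24.35, -33.97, -43.59]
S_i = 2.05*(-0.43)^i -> [2.05, -0.88, 0.38, -0.16, 0.07]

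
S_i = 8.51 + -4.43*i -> [8.51, 4.08, -0.35, -4.78, -9.21]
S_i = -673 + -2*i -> [-673, -675, -677, -679, -681]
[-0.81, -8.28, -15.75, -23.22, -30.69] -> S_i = -0.81 + -7.47*i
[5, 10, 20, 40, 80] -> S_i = 5*2^i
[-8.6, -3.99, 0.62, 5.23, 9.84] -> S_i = -8.60 + 4.61*i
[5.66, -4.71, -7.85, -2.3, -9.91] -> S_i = Random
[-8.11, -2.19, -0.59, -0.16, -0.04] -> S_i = -8.11*0.27^i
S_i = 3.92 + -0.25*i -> [3.92, 3.67, 3.42, 3.17, 2.92]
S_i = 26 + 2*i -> [26, 28, 30, 32, 34]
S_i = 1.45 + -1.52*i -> [1.45, -0.07, -1.59, -3.11, -4.63]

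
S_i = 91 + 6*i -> [91, 97, 103, 109, 115]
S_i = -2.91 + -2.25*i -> [-2.91, -5.16, -7.41, -9.66, -11.91]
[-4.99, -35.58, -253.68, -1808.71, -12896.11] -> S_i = -4.99*7.13^i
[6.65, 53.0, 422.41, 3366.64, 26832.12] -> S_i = 6.65*7.97^i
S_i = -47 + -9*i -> [-47, -56, -65, -74, -83]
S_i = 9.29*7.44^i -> [9.29, 69.12, 514.23, 3825.91, 28464.76]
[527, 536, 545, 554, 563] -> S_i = 527 + 9*i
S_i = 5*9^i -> [5, 45, 405, 3645, 32805]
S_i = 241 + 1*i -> [241, 242, 243, 244, 245]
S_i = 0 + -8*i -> [0, -8, -16, -24, -32]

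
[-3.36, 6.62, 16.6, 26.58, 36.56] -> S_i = -3.36 + 9.98*i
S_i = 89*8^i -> [89, 712, 5696, 45568, 364544]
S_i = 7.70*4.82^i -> [7.7, 37.11, 178.89, 862.25, 4156.03]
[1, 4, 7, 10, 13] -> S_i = 1 + 3*i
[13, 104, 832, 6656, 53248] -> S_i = 13*8^i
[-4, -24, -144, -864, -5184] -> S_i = -4*6^i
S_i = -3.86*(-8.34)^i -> [-3.86, 32.19, -268.48, 2239.16, -18674.61]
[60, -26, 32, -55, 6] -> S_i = Random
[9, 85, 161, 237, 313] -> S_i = 9 + 76*i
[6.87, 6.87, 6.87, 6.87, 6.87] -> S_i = 6.87 + -0.00*i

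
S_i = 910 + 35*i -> [910, 945, 980, 1015, 1050]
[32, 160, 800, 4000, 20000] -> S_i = 32*5^i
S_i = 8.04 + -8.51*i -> [8.04, -0.47, -8.98, -17.49, -26.0]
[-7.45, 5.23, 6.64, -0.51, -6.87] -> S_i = Random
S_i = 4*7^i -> [4, 28, 196, 1372, 9604]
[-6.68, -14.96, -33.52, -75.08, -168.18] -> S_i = -6.68*2.24^i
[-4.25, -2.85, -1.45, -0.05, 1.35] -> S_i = -4.25 + 1.40*i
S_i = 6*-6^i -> [6, -36, 216, -1296, 7776]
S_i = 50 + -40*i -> [50, 10, -30, -70, -110]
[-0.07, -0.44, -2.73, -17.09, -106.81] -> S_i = -0.07*6.25^i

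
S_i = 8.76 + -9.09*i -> [8.76, -0.33, -9.42, -18.51, -27.6]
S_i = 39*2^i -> [39, 78, 156, 312, 624]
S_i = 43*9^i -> [43, 387, 3483, 31347, 282123]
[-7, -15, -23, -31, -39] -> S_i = -7 + -8*i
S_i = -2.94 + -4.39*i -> [-2.94, -7.33, -11.72, -16.11, -20.5]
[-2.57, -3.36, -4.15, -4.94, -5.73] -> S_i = -2.57 + -0.79*i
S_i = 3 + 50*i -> [3, 53, 103, 153, 203]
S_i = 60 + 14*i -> [60, 74, 88, 102, 116]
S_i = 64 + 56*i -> [64, 120, 176, 232, 288]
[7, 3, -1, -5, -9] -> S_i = 7 + -4*i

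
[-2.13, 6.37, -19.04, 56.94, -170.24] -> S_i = -2.13*(-2.99)^i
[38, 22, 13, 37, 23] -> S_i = Random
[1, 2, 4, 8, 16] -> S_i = 1*2^i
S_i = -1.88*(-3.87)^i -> [-1.88, 7.28, -28.16, 108.97, -421.7]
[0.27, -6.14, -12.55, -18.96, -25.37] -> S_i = 0.27 + -6.41*i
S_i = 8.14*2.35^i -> [8.14, 19.13, 44.95, 105.64, 248.25]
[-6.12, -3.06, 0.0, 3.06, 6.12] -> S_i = -6.12 + 3.06*i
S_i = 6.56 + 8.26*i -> [6.56, 14.82, 23.08, 31.34, 39.6]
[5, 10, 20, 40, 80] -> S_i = 5*2^i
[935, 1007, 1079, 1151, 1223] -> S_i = 935 + 72*i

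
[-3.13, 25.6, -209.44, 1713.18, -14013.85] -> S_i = -3.13*(-8.18)^i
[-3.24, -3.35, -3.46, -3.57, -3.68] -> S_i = -3.24 + -0.11*i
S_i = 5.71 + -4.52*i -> [5.71, 1.19, -3.33, -7.85, -12.37]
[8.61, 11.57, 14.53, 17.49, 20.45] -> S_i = 8.61 + 2.96*i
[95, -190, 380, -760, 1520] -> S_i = 95*-2^i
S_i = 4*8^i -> [4, 32, 256, 2048, 16384]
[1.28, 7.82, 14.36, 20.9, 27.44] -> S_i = 1.28 + 6.54*i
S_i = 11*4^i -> [11, 44, 176, 704, 2816]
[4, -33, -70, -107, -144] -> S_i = 4 + -37*i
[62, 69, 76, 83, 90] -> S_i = 62 + 7*i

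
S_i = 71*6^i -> [71, 426, 2556, 15336, 92016]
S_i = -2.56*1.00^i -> [-2.56, -2.56, -2.56, -2.56, -2.56]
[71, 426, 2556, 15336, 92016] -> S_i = 71*6^i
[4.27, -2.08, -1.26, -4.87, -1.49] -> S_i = Random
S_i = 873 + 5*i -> [873, 878, 883, 888, 893]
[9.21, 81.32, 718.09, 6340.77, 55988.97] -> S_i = 9.21*8.83^i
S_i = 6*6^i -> [6, 36, 216, 1296, 7776]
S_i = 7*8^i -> [7, 56, 448, 3584, 28672]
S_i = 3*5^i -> [3, 15, 75, 375, 1875]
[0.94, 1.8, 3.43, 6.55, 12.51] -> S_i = 0.94*1.91^i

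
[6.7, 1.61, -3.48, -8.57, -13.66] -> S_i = 6.70 + -5.09*i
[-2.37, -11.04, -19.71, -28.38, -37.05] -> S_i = -2.37 + -8.67*i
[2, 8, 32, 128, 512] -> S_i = 2*4^i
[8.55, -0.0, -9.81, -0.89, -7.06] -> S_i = Random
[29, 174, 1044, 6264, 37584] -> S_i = 29*6^i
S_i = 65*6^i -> [65, 390, 2340, 14040, 84240]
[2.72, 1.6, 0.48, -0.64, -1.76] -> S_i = 2.72 + -1.12*i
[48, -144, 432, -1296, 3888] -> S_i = 48*-3^i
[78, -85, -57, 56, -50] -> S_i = Random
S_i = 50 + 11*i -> [50, 61, 72, 83, 94]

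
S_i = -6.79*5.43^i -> [-6.79, -36.87, -200.2, -1087.1, -5902.95]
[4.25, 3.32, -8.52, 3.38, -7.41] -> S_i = Random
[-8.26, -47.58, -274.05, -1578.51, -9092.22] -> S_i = -8.26*5.76^i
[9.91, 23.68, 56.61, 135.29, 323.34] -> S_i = 9.91*2.39^i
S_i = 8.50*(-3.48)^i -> [8.5, -29.58, 102.94, -358.23, 1246.63]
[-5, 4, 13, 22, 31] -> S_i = -5 + 9*i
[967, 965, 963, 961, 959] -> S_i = 967 + -2*i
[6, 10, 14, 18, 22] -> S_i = 6 + 4*i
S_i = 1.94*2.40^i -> [1.94, 4.66, 11.17, 26.82, 64.36]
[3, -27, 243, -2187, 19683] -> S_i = 3*-9^i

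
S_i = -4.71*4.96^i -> [-4.71, -23.36, -115.87, -574.73, -2850.67]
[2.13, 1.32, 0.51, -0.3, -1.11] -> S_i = 2.13 + -0.81*i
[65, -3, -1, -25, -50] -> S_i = Random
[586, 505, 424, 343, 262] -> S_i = 586 + -81*i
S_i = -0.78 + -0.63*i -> [-0.78, -1.41, -2.04, -2.67, -3.3]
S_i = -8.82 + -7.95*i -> [-8.82, -16.77, -24.72, -32.67, -40.62]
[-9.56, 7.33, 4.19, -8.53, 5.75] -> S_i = Random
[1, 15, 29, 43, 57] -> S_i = 1 + 14*i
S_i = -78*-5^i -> [-78, 390, -1950, 9750, -48750]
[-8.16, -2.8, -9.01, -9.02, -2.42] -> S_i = Random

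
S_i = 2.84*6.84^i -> [2.84, 19.43, 132.87, 908.84, 6216.45]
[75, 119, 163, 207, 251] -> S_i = 75 + 44*i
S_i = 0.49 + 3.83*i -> [0.49, 4.32, 8.15, 11.98, 15.81]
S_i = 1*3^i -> [1, 3, 9, 27, 81]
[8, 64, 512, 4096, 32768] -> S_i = 8*8^i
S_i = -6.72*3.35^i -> [-6.72, -22.51, -75.42, -252.64, -846.35]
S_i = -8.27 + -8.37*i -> [-8.27, -16.64, -25.01, -33.38, -41.75]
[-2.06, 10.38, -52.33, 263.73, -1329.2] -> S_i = -2.06*(-5.04)^i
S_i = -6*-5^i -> [-6, 30, -150, 750, -3750]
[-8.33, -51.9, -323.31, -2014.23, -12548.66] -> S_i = -8.33*6.23^i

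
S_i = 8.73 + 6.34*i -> [8.73, 15.07, 21.41, 27.75, 34.09]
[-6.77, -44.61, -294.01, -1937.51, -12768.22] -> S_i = -6.77*6.59^i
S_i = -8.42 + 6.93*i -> [-8.42, -1.49, 5.44, 12.37, 19.3]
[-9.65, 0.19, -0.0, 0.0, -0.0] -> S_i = -9.65*(-0.02)^i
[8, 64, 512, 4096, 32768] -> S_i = 8*8^i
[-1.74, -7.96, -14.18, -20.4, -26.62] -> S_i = -1.74 + -6.22*i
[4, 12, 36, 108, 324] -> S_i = 4*3^i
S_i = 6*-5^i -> [6, -30, 150, -750, 3750]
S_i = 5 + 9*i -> [5, 14, 23, 32, 41]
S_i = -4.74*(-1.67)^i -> [-4.74, 7.92, -13.22, 22.08, -36.87]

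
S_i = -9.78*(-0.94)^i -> [-9.78, 9.19, -8.64, 8.12, -7.64]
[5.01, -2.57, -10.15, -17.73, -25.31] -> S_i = 5.01 + -7.58*i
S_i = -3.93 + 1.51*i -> [-3.93, -2.42, -0.91, 0.6, 2.11]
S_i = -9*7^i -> [-9, -63, -441, -3087, -21609]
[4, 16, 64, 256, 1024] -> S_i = 4*4^i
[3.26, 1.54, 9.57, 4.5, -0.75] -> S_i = Random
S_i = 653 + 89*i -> [653, 742, 831, 920, 1009]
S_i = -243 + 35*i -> [-243, -208, -173, -138, -103]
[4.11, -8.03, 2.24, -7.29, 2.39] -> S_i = Random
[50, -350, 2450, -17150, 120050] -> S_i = 50*-7^i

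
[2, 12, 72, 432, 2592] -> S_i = 2*6^i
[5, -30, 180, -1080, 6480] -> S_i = 5*-6^i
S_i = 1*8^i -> [1, 8, 64, 512, 4096]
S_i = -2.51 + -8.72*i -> [-2.51, -11.23, -19.95, -28.67, -37.39]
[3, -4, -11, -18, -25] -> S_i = 3 + -7*i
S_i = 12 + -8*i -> [12, 4, -4, -12, -20]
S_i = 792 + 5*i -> [792, 797, 802, 807, 812]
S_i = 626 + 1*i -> [626, 627, 628, 629, 630]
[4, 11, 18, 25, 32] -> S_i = 4 + 7*i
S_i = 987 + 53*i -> [987, 1040, 1093, 1146, 1199]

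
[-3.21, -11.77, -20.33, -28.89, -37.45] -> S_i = -3.21 + -8.56*i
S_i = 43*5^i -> [43, 215, 1075, 5375, 26875]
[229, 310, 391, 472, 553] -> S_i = 229 + 81*i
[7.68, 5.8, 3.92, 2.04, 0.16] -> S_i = 7.68 + -1.88*i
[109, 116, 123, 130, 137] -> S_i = 109 + 7*i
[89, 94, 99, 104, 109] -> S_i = 89 + 5*i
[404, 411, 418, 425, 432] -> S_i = 404 + 7*i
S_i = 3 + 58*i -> [3, 61, 119, 177, 235]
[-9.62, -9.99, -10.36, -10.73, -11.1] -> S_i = -9.62 + -0.37*i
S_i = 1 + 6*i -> [1, 7, 13, 19, 25]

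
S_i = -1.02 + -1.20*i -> [-1.02, -2.22, -3.42, -4.62, -5.82]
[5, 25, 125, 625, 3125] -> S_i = 5*5^i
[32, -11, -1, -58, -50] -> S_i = Random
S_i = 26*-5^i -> [26, -130, 650, -3250, 16250]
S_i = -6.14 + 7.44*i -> [-6.14, 1.3, 8.74, 16.18, 23.62]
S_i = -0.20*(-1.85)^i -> [-0.2, 0.37, -0.68, 1.27, -2.34]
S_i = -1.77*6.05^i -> [-1.77, -10.71, -64.79, -391.96, -2371.35]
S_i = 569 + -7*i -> [569, 562, 555, 548, 541]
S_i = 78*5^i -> [78, 390, 1950, 9750, 48750]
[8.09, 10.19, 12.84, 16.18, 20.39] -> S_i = 8.09*1.26^i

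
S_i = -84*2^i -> [-84, -168, -336, -672, -1344]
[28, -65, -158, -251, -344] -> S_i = 28 + -93*i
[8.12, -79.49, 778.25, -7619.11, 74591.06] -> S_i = 8.12*(-9.79)^i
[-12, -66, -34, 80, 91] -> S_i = Random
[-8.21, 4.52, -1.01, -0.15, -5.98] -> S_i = Random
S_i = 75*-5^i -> [75, -375, 1875, -9375, 46875]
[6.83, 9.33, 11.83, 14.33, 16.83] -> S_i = 6.83 + 2.50*i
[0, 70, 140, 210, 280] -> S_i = 0 + 70*i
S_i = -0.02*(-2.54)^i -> [-0.02, 0.05, -0.13, 0.33, -0.83]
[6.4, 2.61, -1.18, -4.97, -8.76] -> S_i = 6.40 + -3.79*i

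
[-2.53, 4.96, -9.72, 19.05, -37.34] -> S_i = -2.53*(-1.96)^i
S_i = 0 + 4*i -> [0, 4, 8, 12, 16]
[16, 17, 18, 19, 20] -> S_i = 16 + 1*i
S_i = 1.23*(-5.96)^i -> [1.23, -7.33, 43.69, -260.4, 1551.99]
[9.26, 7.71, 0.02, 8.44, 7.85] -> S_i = Random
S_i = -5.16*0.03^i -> [-5.16, -0.15, -0.0, -0.0, -0.0]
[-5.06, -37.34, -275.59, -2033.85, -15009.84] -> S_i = -5.06*7.38^i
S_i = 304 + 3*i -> [304, 307, 310, 313, 316]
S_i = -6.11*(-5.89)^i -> [-6.11, 35.99, -211.97, 1248.5, -7353.64]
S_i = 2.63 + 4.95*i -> [2.63, 7.58, 12.53, 17.48, 22.43]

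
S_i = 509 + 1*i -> [509, 510, 511, 512, 513]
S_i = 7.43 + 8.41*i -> [7.43, 15.84, 24.25, 32.66, 41.07]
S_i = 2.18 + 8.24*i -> [2.18, 10.42, 18.66, 26.9, 35.14]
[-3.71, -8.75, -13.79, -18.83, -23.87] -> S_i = -3.71 + -5.04*i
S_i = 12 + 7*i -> [12, 19, 26, 33, 40]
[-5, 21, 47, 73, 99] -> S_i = -5 + 26*i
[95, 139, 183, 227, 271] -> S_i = 95 + 44*i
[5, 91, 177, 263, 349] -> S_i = 5 + 86*i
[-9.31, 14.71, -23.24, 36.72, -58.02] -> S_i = -9.31*(-1.58)^i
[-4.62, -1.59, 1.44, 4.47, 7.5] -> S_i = -4.62 + 3.03*i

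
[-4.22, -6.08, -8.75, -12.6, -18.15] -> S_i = -4.22*1.44^i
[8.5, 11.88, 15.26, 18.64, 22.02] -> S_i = 8.50 + 3.38*i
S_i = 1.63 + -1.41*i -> [1.63, 0.22, -1.19, -2.6, -4.01]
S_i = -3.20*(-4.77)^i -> [-3.2, 15.26, -72.81, 347.3, -1656.62]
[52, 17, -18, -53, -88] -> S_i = 52 + -35*i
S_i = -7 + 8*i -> [-7, 1, 9, 17, 25]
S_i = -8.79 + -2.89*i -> [-8.79, -11.68, -14.57, -17.46, -20.35]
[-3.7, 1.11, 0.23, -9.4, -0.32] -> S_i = Random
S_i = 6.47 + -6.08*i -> [6.47, 0.39, -5.69, -11.77, -17.85]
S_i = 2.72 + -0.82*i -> [2.72, 1.9, 1.08, 0.26, -0.56]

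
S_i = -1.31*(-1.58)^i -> [-1.31, 2.07, -3.27, 5.17, -8.16]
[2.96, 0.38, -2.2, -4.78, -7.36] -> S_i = 2.96 + -2.58*i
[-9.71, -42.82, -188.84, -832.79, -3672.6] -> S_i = -9.71*4.41^i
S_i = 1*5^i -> [1, 5, 25, 125, 625]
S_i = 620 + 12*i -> [620, 632, 644, 656, 668]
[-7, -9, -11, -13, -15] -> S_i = -7 + -2*i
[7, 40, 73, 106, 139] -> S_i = 7 + 33*i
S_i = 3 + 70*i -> [3, 73, 143, 213, 283]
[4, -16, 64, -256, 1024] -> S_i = 4*-4^i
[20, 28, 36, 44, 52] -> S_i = 20 + 8*i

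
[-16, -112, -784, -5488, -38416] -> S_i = -16*7^i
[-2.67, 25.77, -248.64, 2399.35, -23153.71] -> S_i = -2.67*(-9.65)^i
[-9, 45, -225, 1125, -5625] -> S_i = -9*-5^i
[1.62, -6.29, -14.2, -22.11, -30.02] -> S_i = 1.62 + -7.91*i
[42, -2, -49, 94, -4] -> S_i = Random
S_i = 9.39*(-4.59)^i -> [9.39, -43.1, 197.83, -908.04, 4167.89]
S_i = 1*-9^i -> [1, -9, 81, -729, 6561]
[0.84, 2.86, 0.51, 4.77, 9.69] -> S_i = Random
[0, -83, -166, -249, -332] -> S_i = 0 + -83*i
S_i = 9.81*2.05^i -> [9.81, 20.11, 41.23, 84.51, 173.25]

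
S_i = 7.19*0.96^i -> [7.19, 6.9, 6.63, 6.36, 6.11]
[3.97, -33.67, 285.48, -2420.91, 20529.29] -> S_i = 3.97*(-8.48)^i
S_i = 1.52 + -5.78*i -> [1.52, -4.26, -10.04, -15.82, -21.6]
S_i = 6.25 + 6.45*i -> [6.25, 12.7, 19.15, 25.6, 32.05]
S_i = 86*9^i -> [86, 774, 6966, 62694, 564246]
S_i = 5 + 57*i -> [5, 62, 119, 176, 233]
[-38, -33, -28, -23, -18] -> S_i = -38 + 5*i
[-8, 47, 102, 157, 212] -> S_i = -8 + 55*i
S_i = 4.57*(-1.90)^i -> [4.57, -8.68, 16.5, -31.35, 59.56]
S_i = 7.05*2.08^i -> [7.05, 14.66, 30.5, 63.44, 131.96]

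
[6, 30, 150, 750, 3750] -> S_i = 6*5^i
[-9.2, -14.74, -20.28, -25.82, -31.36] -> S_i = -9.20 + -5.54*i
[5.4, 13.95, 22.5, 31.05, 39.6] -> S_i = 5.40 + 8.55*i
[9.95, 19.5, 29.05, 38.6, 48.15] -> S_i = 9.95 + 9.55*i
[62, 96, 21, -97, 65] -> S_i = Random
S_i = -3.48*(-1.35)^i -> [-3.48, 4.7, -6.34, 8.56, -11.56]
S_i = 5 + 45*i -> [5, 50, 95, 140, 185]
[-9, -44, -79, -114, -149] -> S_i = -9 + -35*i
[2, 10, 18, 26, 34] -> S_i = 2 + 8*i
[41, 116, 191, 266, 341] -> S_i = 41 + 75*i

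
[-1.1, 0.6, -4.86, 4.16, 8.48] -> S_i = Random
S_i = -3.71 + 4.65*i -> [-3.71, 0.94, 5.59, 10.24, 14.89]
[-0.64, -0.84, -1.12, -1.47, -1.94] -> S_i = -0.64*1.32^i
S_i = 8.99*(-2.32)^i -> [8.99, -20.86, 48.39, -112.26, 260.44]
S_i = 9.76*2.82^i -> [9.76, 27.52, 77.62, 218.88, 617.23]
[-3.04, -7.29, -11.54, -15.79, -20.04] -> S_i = -3.04 + -4.25*i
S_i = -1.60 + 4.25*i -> [-1.6, 2.65, 6.9, 11.15, 15.4]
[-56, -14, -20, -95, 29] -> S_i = Random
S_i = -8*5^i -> [-8, -40, -200, -1000, -5000]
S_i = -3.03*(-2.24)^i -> [-3.03, 6.79, -15.2, 34.06, -76.28]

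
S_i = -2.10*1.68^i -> [-2.1, -3.53, -5.93, -9.96, -16.73]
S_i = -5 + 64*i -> [-5, 59, 123, 187, 251]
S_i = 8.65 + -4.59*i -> [8.65, 4.06, -0.53, -5.12, -9.71]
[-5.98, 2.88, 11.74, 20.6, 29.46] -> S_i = -5.98 + 8.86*i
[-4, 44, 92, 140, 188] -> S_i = -4 + 48*i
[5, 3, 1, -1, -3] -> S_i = 5 + -2*i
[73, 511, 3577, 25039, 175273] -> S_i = 73*7^i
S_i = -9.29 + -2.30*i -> [-9.29, -11.59, -13.89, -16.19, -18.49]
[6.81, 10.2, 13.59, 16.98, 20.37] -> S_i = 6.81 + 3.39*i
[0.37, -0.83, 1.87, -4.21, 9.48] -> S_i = 0.37*(-2.25)^i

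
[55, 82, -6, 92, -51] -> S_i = Random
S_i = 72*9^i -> [72, 648, 5832, 52488, 472392]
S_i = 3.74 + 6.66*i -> [3.74, 10.4, 17.06, 23.72, 30.38]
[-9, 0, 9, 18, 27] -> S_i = -9 + 9*i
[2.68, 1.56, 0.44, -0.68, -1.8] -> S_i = 2.68 + -1.12*i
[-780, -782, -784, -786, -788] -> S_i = -780 + -2*i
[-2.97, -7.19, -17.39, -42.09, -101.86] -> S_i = -2.97*2.42^i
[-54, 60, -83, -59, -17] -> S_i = Random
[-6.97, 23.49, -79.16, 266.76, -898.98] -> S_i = -6.97*(-3.37)^i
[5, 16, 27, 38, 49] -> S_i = 5 + 11*i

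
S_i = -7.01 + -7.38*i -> [-7.01, -14.39, -21.77, -29.15, -36.53]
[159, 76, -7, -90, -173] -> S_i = 159 + -83*i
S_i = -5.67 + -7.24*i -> [-5.67, -12.91, -20.15, -27.39, -34.63]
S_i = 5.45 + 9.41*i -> [5.45, 14.86, 24.27, 33.68, 43.09]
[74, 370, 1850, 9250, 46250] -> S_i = 74*5^i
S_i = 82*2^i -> [82, 164, 328, 656, 1312]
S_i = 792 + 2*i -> [792, 794, 796, 798, 800]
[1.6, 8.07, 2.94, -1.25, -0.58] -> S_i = Random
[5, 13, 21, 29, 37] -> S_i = 5 + 8*i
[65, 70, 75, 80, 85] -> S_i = 65 + 5*i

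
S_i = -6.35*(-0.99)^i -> [-6.35, 6.29, -6.22, 6.16, -6.1]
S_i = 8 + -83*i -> [8, -75, -158, -241, -324]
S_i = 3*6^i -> [3, 18, 108, 648, 3888]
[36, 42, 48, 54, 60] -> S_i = 36 + 6*i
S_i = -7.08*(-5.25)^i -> [-7.08, 37.17, -195.14, 1024.5, -5378.62]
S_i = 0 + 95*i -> [0, 95, 190, 285, 380]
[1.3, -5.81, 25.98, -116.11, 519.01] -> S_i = 1.30*(-4.47)^i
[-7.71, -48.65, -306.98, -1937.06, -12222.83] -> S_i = -7.71*6.31^i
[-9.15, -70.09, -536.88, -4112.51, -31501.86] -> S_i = -9.15*7.66^i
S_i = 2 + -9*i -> [2, -7, -16, -25, -34]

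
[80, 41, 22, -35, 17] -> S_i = Random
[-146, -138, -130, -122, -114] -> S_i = -146 + 8*i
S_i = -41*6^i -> [-41, -246, -1476, -8856, -53136]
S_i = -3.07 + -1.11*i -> [-3.07, -4.18, -5.29, -6.4, -7.51]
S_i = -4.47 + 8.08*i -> [-4.47, 3.61, 11.69, 19.77, 27.85]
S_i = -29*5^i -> [-29, -145, -725, -3625, -18125]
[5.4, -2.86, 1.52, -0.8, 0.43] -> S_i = 5.40*(-0.53)^i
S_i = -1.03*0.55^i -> [-1.03, -0.57, -0.31, -0.17, -0.09]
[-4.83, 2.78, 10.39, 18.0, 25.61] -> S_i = -4.83 + 7.61*i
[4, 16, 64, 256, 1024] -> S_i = 4*4^i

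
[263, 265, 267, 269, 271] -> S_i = 263 + 2*i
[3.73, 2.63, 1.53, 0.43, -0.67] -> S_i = 3.73 + -1.10*i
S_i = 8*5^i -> [8, 40, 200, 1000, 5000]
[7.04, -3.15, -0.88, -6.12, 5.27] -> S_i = Random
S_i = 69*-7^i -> [69, -483, 3381, -23667, 165669]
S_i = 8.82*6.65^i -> [8.82, 58.65, 390.04, 2593.78, 17248.65]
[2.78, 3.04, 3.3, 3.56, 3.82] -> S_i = 2.78 + 0.26*i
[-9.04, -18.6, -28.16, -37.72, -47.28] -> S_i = -9.04 + -9.56*i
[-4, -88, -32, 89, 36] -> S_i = Random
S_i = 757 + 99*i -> [757, 856, 955, 1054, 1153]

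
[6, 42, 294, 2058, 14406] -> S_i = 6*7^i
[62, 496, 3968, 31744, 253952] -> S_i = 62*8^i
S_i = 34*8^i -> [34, 272, 2176, 17408, 139264]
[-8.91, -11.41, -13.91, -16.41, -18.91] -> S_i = -8.91 + -2.50*i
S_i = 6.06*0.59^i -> [6.06, 3.58, 2.11, 1.24, 0.73]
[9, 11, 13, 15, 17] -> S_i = 9 + 2*i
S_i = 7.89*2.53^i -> [7.89, 19.96, 50.5, 127.77, 323.27]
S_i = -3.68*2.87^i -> [-3.68, -10.56, -30.31, -86.99, -249.68]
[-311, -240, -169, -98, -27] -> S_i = -311 + 71*i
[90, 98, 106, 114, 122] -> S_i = 90 + 8*i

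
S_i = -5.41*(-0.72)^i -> [-5.41, 3.9, -2.8, 2.02, -1.45]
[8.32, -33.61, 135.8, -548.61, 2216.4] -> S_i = 8.32*(-4.04)^i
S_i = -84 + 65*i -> [-84, -19, 46, 111, 176]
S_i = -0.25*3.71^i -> [-0.25, -0.93, -3.44, -12.77, -47.36]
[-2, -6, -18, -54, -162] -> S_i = -2*3^i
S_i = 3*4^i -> [3, 12, 48, 192, 768]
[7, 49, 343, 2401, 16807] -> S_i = 7*7^i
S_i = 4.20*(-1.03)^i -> [4.2, -4.33, 4.46, -4.59, 4.73]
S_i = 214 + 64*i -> [214, 278, 342, 406, 470]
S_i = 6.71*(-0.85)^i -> [6.71, -5.7, 4.85, -4.12, 3.5]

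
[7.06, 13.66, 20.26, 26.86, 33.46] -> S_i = 7.06 + 6.60*i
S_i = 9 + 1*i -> [9, 10, 11, 12, 13]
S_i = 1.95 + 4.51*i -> [1.95, 6.46, 10.97, 15.48, 19.99]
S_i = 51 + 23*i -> [51, 74, 97, 120, 143]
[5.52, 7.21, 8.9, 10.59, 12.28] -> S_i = 5.52 + 1.69*i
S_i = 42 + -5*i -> [42, 37, 32, 27, 22]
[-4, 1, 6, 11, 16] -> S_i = -4 + 5*i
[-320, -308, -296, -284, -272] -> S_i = -320 + 12*i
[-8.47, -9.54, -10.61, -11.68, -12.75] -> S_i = -8.47 + -1.07*i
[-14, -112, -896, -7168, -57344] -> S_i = -14*8^i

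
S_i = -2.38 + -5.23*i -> [-2.38, -7.61, -12.84, -18.07, -23.3]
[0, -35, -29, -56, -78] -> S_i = Random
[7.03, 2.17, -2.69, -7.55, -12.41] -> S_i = 7.03 + -4.86*i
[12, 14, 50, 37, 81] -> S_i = Random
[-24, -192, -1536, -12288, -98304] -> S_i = -24*8^i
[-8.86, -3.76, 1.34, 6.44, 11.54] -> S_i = -8.86 + 5.10*i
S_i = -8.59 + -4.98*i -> [-8.59, -13.57, -18.55, -23.53, -28.51]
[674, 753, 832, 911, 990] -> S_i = 674 + 79*i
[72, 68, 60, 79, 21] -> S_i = Random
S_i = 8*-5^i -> [8, -40, 200, -1000, 5000]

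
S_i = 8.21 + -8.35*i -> [8.21, -0.14, -8.49, -16.84, -25.19]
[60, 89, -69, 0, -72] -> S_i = Random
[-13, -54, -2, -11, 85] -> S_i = Random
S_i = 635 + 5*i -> [635, 640, 645, 650, 655]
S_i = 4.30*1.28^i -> [4.3, 5.5, 7.05, 9.02, 11.54]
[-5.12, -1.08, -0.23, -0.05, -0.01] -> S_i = -5.12*0.21^i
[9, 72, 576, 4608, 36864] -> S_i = 9*8^i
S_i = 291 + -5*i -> [291, 286, 281, 276, 271]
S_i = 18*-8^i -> [18, -144, 1152, -9216, 73728]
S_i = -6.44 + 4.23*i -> [-6.44, -2.21, 2.02, 6.25, 10.48]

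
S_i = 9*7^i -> [9, 63, 441, 3087, 21609]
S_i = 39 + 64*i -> [39, 103, 167, 231, 295]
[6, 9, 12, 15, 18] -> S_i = 6 + 3*i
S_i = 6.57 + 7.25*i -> [6.57, 13.82, 21.07, 28.32, 35.57]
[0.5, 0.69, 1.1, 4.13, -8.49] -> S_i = Random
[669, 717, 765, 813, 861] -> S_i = 669 + 48*i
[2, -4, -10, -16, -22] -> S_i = 2 + -6*i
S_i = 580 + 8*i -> [580, 588, 596, 604, 612]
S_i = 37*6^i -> [37, 222, 1332, 7992, 47952]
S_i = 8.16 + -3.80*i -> [8.16, 4.36, 0.56, -3.24, -7.04]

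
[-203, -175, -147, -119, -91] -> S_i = -203 + 28*i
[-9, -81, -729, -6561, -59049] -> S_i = -9*9^i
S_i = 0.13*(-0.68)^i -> [0.13, -0.09, 0.06, -0.04, 0.03]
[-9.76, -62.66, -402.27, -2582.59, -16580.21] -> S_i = -9.76*6.42^i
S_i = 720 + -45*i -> [720, 675, 630, 585, 540]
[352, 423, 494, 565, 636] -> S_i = 352 + 71*i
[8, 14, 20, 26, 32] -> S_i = 8 + 6*i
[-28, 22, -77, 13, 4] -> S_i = Random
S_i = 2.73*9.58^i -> [2.73, 26.15, 250.55, 2400.26, 22994.54]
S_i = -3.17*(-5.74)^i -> [-3.17, 18.2, -104.44, 599.51, -3441.18]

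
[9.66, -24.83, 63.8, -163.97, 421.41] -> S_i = 9.66*(-2.57)^i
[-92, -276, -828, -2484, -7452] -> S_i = -92*3^i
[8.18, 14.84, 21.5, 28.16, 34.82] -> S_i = 8.18 + 6.66*i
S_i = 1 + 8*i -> [1, 9, 17, 25, 33]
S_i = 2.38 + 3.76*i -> [2.38, 6.14, 9.9, 13.66, 17.42]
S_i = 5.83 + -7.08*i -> [5.83, -1.25, -8.33, -15.41, -22.49]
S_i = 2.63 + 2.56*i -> [2.63, 5.19, 7.75, 10.31, 12.87]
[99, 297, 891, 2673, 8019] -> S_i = 99*3^i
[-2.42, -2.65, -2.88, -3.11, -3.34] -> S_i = -2.42 + -0.23*i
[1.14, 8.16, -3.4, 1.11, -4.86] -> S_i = Random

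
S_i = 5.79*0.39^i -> [5.79, 2.26, 0.88, 0.34, 0.13]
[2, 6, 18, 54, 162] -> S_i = 2*3^i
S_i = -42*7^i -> [-42, -294, -2058, -14406, -100842]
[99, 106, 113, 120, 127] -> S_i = 99 + 7*i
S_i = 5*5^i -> [5, 25, 125, 625, 3125]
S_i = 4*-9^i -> [4, -36, 324, -2916, 26244]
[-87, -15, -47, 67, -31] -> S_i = Random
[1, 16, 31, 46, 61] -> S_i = 1 + 15*i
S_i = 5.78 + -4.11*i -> [5.78, 1.67, -2.44, -6.55, -10.66]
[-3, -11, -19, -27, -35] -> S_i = -3 + -8*i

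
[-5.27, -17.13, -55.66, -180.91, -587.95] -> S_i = -5.27*3.25^i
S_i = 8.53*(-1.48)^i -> [8.53, -12.62, 18.68, -27.65, 40.93]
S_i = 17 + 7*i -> [17, 24, 31, 38, 45]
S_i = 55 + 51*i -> [55, 106, 157, 208, 259]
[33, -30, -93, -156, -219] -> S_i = 33 + -63*i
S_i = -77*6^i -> [-77, -462, -2772, -16632, -99792]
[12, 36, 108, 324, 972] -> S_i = 12*3^i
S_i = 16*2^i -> [16, 32, 64, 128, 256]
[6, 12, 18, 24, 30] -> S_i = 6 + 6*i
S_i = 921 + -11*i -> [921, 910, 899, 888, 877]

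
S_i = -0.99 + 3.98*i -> [-0.99, 2.99, 6.97, 10.95, 14.93]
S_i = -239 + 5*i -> [-239, -234, -229, -224, -219]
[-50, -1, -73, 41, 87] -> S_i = Random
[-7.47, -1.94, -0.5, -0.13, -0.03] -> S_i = -7.47*0.26^i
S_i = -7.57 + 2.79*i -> [-7.57, -4.78, -1.99, 0.8, 3.59]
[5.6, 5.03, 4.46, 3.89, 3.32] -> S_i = 5.60 + -0.57*i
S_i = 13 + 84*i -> [13, 97, 181, 265, 349]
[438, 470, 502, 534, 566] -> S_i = 438 + 32*i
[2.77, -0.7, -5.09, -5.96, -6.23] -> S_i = Random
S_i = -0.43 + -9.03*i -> [-0.43, -9.46, -18.49, -27.52, -36.55]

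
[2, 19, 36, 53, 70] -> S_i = 2 + 17*i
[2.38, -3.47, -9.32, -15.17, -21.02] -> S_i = 2.38 + -5.85*i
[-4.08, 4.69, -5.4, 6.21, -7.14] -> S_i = -4.08*(-1.15)^i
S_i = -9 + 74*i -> [-9, 65, 139, 213, 287]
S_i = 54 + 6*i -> [54, 60, 66, 72, 78]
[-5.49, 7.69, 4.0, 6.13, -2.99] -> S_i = Random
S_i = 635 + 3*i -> [635, 638, 641, 644, 647]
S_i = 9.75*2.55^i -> [9.75, 24.86, 63.4, 161.67, 412.25]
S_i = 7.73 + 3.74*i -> [7.73, 11.47, 15.21, 18.95, 22.69]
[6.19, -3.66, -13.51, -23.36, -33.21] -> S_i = 6.19 + -9.85*i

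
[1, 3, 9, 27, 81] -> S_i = 1*3^i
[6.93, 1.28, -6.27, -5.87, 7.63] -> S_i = Random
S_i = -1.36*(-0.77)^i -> [-1.36, 1.05, -0.81, 0.62, -0.48]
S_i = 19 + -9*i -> [19, 10, 1, -8, -17]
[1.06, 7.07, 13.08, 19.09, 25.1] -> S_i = 1.06 + 6.01*i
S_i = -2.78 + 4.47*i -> [-2.78, 1.69, 6.16, 10.63, 15.1]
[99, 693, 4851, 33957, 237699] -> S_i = 99*7^i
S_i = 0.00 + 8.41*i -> [0.0, 8.41, 16.82, 25.23, 33.64]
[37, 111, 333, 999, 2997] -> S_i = 37*3^i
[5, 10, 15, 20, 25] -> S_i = 5 + 5*i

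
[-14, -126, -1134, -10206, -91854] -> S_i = -14*9^i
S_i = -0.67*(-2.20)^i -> [-0.67, 1.47, -3.24, 7.13, -15.7]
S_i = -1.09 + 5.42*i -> [-1.09, 4.33, 9.75, 15.17, 20.59]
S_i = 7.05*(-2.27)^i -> [7.05, -16.0, 36.33, -82.46, 187.19]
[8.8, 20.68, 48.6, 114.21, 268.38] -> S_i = 8.80*2.35^i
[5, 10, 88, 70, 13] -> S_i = Random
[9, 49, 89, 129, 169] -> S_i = 9 + 40*i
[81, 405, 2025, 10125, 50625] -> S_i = 81*5^i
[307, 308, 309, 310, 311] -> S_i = 307 + 1*i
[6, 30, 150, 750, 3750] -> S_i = 6*5^i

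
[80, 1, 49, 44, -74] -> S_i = Random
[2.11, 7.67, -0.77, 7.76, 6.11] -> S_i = Random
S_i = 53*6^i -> [53, 318, 1908, 11448, 68688]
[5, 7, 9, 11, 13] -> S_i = 5 + 2*i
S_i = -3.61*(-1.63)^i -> [-3.61, 5.88, -9.59, 15.63, -25.48]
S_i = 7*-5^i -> [7, -35, 175, -875, 4375]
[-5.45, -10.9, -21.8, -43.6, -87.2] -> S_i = -5.45*2.00^i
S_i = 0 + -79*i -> [0, -79, -158, -237, -316]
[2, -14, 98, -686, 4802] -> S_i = 2*-7^i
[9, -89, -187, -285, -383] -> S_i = 9 + -98*i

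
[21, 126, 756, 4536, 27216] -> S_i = 21*6^i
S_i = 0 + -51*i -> [0, -51, -102, -153, -204]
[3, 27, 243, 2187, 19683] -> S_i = 3*9^i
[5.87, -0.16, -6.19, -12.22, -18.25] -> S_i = 5.87 + -6.03*i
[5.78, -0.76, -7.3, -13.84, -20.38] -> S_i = 5.78 + -6.54*i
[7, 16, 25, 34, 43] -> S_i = 7 + 9*i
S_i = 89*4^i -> [89, 356, 1424, 5696, 22784]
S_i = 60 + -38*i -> [60, 22, -16, -54, -92]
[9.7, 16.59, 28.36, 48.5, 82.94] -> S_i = 9.70*1.71^i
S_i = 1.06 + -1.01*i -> [1.06, 0.05, -0.96, -1.97, -2.98]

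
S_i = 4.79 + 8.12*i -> [4.79, 12.91, 21.03, 29.15, 37.27]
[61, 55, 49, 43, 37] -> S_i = 61 + -6*i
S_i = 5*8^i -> [5, 40, 320, 2560, 20480]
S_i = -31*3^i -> [-31, -93, -279, -837, -2511]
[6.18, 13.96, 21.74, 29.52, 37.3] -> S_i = 6.18 + 7.78*i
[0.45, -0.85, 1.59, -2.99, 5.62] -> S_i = 0.45*(-1.88)^i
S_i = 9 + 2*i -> [9, 11, 13, 15, 17]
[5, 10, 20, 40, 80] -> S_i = 5*2^i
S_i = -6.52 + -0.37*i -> [-6.52, -6.89, -7.26, -7.63, -8.0]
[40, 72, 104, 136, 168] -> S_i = 40 + 32*i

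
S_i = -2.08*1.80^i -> [-2.08, -3.74, -6.74, -12.13, -21.84]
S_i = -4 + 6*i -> [-4, 2, 8, 14, 20]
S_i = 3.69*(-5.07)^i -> [3.69, -18.71, 94.85, -480.89, 2438.14]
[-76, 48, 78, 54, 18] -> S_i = Random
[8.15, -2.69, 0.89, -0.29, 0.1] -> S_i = 8.15*(-0.33)^i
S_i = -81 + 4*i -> [-81, -77, -73, -69, -65]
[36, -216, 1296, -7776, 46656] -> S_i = 36*-6^i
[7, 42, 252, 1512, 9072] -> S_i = 7*6^i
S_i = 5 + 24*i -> [5, 29, 53, 77, 101]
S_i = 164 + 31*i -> [164, 195, 226, 257, 288]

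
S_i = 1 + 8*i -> [1, 9, 17, 25, 33]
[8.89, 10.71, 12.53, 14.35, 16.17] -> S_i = 8.89 + 1.82*i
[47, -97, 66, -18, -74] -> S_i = Random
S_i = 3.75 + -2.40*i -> [3.75, 1.35, -1.05, -3.45, -5.85]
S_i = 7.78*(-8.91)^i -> [7.78, -69.32, 617.64, -5503.17, 49033.22]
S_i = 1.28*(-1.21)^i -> [1.28, -1.55, 1.87, -2.27, 2.74]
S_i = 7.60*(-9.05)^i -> [7.6, -68.78, 622.46, -5633.25, 50980.95]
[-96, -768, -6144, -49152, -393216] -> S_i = -96*8^i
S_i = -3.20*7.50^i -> [-3.2, -24.0, -180.0, -1350.0, -10125.0]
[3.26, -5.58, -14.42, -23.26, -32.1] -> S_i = 3.26 + -8.84*i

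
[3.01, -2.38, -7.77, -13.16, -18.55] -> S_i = 3.01 + -5.39*i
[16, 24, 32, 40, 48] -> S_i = 16 + 8*i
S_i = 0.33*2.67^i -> [0.33, 0.88, 2.35, 6.28, 16.77]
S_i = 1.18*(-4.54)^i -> [1.18, -5.36, 24.32, -110.42, 501.31]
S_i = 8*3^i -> [8, 24, 72, 216, 648]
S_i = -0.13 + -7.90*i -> [-0.13, -8.03, -15.93, -23.83, -31.73]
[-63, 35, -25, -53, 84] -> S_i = Random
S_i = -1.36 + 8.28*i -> [-1.36, 6.92, 15.2, 23.48, 31.76]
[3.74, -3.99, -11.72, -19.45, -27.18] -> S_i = 3.74 + -7.73*i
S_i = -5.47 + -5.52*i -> [-5.47, -10.99, -16.51, -22.03, -27.55]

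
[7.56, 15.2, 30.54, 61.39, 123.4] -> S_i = 7.56*2.01^i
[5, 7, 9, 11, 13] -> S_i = 5 + 2*i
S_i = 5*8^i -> [5, 40, 320, 2560, 20480]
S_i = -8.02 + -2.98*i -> [-8.02, -11.0, -13.98, -16.96, -19.94]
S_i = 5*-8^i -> [5, -40, 320, -2560, 20480]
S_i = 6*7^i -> [6, 42, 294, 2058, 14406]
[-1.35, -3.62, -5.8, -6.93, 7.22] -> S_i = Random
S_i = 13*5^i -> [13, 65, 325, 1625, 8125]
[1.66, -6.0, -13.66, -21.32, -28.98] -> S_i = 1.66 + -7.66*i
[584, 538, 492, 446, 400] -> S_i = 584 + -46*i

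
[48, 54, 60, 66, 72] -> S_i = 48 + 6*i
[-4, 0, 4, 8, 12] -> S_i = -4 + 4*i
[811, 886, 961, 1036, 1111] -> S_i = 811 + 75*i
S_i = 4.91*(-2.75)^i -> [4.91, -13.5, 37.13, -102.11, 280.81]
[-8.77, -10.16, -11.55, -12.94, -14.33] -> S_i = -8.77 + -1.39*i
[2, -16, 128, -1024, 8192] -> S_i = 2*-8^i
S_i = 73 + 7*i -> [73, 80, 87, 94, 101]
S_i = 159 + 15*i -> [159, 174, 189, 204, 219]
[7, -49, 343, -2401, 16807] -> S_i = 7*-7^i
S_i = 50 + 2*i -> [50, 52, 54, 56, 58]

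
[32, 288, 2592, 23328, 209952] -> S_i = 32*9^i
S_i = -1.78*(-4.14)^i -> [-1.78, 7.37, -30.51, 126.31, -522.9]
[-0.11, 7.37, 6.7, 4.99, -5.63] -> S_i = Random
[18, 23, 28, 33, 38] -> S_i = 18 + 5*i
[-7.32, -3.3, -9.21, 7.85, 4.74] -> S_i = Random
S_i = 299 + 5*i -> [299, 304, 309, 314, 319]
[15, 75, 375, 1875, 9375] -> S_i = 15*5^i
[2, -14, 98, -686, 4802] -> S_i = 2*-7^i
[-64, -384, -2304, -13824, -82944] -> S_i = -64*6^i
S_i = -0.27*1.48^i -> [-0.27, -0.4, -0.59, -0.88, -1.3]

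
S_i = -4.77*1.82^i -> [-4.77, -8.68, -15.8, -28.76, -52.34]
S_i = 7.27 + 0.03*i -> [7.27, 7.3, 7.33, 7.36, 7.39]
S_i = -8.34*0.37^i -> [-8.34, -3.09, -1.14, -0.42, -0.16]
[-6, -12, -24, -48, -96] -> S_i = -6*2^i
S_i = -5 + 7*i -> [-5, 2, 9, 16, 23]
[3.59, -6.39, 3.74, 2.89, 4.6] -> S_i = Random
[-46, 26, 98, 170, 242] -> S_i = -46 + 72*i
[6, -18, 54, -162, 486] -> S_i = 6*-3^i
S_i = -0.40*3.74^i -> [-0.4, -1.5, -5.6, -20.93, -78.26]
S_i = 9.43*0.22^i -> [9.43, 2.07, 0.46, 0.1, 0.02]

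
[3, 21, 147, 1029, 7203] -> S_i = 3*7^i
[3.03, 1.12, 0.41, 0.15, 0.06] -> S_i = 3.03*0.37^i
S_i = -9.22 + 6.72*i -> [-9.22, -2.5, 4.22, 10.94, 17.66]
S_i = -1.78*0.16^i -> [-1.78, -0.28, -0.05, -0.01, -0.0]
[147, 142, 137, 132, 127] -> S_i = 147 + -5*i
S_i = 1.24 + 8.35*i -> [1.24, 9.59, 17.94, 26.29, 34.64]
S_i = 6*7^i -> [6, 42, 294, 2058, 14406]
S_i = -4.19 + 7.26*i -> [-4.19, 3.07, 10.33, 17.59, 24.85]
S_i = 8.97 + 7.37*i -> [8.97, 16.34, 23.71, 31.08, 38.45]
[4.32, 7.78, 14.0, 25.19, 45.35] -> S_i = 4.32*1.80^i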